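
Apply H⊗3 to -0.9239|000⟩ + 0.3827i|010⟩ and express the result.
(-0.3266 + 0.1353i)|000⟩ + (-0.3266 + 0.1353i)|001⟩ + (-0.3266 - 0.1353i)|010⟩ + (-0.3266 - 0.1353i)|011⟩ + (-0.3266 + 0.1353i)|100⟩ + (-0.3266 + 0.1353i)|101⟩ + (-0.3266 - 0.1353i)|110⟩ + (-0.3266 - 0.1353i)|111⟩

H⊗3 gives amp(|y⟩) = (1/2√2) Σ_x (−1)^(x·y) amp(|x⟩), where x·y is the number of positions in which both x and y have a 1.
|000⟩: (-0.9239 + 0.3827i)/(2√2) = (-0.3266 + 0.1353i)
|001⟩: (-0.9239 + 0.3827i)/(2√2) = (-0.3266 + 0.1353i)
|010⟩: (-0.9239 - 0.3827i)/(2√2) = (-0.3266 - 0.1353i)
|011⟩: (-0.9239 - 0.3827i)/(2√2) = (-0.3266 - 0.1353i)
|100⟩: (-0.9239 + 0.3827i)/(2√2) = (-0.3266 + 0.1353i)
|101⟩: (-0.9239 + 0.3827i)/(2√2) = (-0.3266 + 0.1353i)
|110⟩: (-0.9239 - 0.3827i)/(2√2) = (-0.3266 - 0.1353i)
|111⟩: (-0.9239 - 0.3827i)/(2√2) = (-0.3266 - 0.1353i)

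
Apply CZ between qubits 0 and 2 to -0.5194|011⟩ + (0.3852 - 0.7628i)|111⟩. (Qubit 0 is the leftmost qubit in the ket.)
-0.5194|011⟩ + (-0.3852 + 0.7628i)|111⟩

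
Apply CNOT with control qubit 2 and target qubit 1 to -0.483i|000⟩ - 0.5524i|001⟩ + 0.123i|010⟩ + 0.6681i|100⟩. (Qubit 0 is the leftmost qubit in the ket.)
-0.483i|000⟩ + 0.123i|010⟩ - 0.5524i|011⟩ + 0.6681i|100⟩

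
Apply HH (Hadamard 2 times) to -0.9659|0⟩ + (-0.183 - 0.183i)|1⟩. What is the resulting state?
-0.9659|0⟩ + (-0.183 - 0.183i)|1⟩

H² = I, so an even number of Hadamards cancels: H^2 = I and the state is unchanged.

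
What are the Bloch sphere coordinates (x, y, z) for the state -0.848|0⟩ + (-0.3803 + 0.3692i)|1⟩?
(0.645, -0.6262, 0.4382)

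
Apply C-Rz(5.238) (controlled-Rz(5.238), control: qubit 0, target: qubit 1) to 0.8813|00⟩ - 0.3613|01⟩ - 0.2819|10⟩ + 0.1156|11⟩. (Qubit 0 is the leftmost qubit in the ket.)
0.8813|00⟩ - 0.3613|01⟩ + (0.2443 + 0.1407i)|10⟩ + (-0.1002 + 0.0577i)|11⟩

C-Rz(5.238) leaves the control-|0⟩ kets |00⟩, |01⟩ unchanged and applies Rz(5.238) to qubit 1 on the control-|1⟩ pair (|10⟩, |11⟩).
Rz(5.238) = [[e^(−iθ/2), 0], [0, e^(iθ/2)]] with e^(±iθ/2) = cos(θ/2) ± i·sin(θ/2); θ = 5.238, cos(θ/2) ≈ -0.866528, sin(θ/2) ≈ 0.499128.
With a = amp(|10⟩) = -0.2819 and b = amp(|11⟩) = 0.1156:
new amp(|10⟩) = (-0.866528 - 0.499128i)·a = (0.2443 + 0.1407i)
new amp(|11⟩) = (-0.866528 + 0.499128i)·b = (-0.1002 + 0.0577i)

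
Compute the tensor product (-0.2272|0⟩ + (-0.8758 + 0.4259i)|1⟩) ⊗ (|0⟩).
-0.2272|00⟩ + (-0.8758 + 0.4259i)|10⟩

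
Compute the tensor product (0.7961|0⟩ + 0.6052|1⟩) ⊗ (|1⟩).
0.7961|01⟩ + 0.6052|11⟩

amp(|b₁b₂…⟩) = product of the factor amplitudes for bits b₁, b₂, …; only kets whose every factor amplitude is nonzero survive.
|01⟩: (0.7961)(1) = 0.7961
|11⟩: (0.6052)(1) = 0.6052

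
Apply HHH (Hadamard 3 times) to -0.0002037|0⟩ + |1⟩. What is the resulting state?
0.707|0⟩ - 0.7073|1⟩

H² = I, so H^3 = H: a single Hadamard. With (a, b) = (-0.0002037, 1), H gives ((a + b)/√2, (a − b)/√2) = (0.707, -0.7073).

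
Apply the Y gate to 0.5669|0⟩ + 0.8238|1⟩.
-0.8238i|0⟩ + 0.5669i|1⟩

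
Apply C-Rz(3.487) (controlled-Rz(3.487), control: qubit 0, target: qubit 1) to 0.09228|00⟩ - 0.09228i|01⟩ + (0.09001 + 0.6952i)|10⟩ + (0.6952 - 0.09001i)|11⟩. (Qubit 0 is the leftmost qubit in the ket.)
0.09228|00⟩ - 0.09228i|01⟩ + (0.6694 - 0.2081i)|10⟩ + (-0.0308 + 0.7003i)|11⟩

C-Rz(3.487) leaves the control-|0⟩ kets |00⟩, |01⟩ unchanged and applies Rz(3.487) to qubit 1 on the control-|1⟩ pair (|10⟩, |11⟩).
Rz(3.487) = [[e^(−iθ/2), 0], [0, e^(iθ/2)]] with e^(±iθ/2) = cos(θ/2) ± i·sin(θ/2); θ = 3.487, cos(θ/2) ≈ -0.171846, sin(θ/2) ≈ 0.985124.
With a = amp(|10⟩) = (0.09001 + 0.6952i) and b = amp(|11⟩) = (0.6952 - 0.09001i):
new amp(|10⟩) = (-0.171846 - 0.985124i)·a = (0.6694 - 0.2081i)
new amp(|11⟩) = (-0.171846 + 0.985124i)·b = (-0.0308 + 0.7003i)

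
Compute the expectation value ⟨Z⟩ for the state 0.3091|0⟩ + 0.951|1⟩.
-0.8089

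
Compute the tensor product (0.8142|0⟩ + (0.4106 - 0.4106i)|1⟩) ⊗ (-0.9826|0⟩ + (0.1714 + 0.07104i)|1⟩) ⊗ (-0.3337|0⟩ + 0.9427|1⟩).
0.267|000⟩ - 0.7542|001⟩ + (-0.04657 - 0.0193i)|010⟩ + (0.1316 + 0.05453i)|011⟩ + (0.1346 - 0.1346i)|100⟩ + (-0.3803 + 0.3803i)|101⟩ + (-0.03322 + 0.01375i)|110⟩ + (0.09384 - 0.03885i)|111⟩

amp(|b₁b₂…⟩) = product of the factor amplitudes for bits b₁, b₂, …; only kets whose every factor amplitude is nonzero survive.
|000⟩: (0.8142)(-0.9826)(-0.3337) = 0.267
|001⟩: (0.8142)(-0.9826)(0.9427) = -0.7542
|010⟩: (0.8142)(0.1714 + 0.07104i)(-0.3337) = (-0.04657 - 0.0193i)
|011⟩: (0.8142)(0.1714 + 0.07104i)(0.9427) = (0.1316 + 0.05453i)
|100⟩: (0.4106 - 0.4106i)(-0.9826)(-0.3337) = (0.1346 - 0.1346i)
|101⟩: (0.4106 - 0.4106i)(-0.9826)(0.9427) = (-0.3803 + 0.3803i)
|110⟩: (0.4106 - 0.4106i)(0.1714 + 0.07104i)(-0.3337) = (-0.03322 + 0.01375i)
|111⟩: (0.4106 - 0.4106i)(0.1714 + 0.07104i)(0.9427) = (0.09384 - 0.03885i)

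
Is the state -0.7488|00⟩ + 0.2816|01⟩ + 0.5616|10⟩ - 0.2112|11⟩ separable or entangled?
Separable

Writing the state as a|00⟩ + b|01⟩ + c|10⟩ + d|11⟩, it is a product state iff ad − bc = 0.
Here (a, b, c, d) = (-0.7488, 0.2816, 0.5616, -0.2112): ad − bc = (-0.7488)(-0.2112) − (0.2816)(0.5616) = 0, so the state is separable.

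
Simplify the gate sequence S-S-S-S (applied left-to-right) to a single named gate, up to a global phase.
I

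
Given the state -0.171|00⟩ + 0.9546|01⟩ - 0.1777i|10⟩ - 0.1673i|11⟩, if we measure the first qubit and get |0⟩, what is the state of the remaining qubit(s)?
-0.1763|0⟩ + 0.9843|1⟩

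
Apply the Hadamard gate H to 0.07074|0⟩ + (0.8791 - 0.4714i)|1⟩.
(0.6716 - 0.3333i)|0⟩ + (-0.5716 + 0.3333i)|1⟩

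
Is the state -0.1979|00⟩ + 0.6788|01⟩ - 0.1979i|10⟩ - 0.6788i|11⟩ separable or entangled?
Entangled

Writing the state as a|00⟩ + b|01⟩ + c|10⟩ + d|11⟩, it is a product state iff ad − bc = 0.
Here (a, b, c, d) = (-0.1979, 0.6788, -0.1979i, -0.6788i): ad − bc = (-0.1979)(-0.6788i) − (0.6788)(-0.1979i) = 0.2687i ≠ 0, so the state is entangled.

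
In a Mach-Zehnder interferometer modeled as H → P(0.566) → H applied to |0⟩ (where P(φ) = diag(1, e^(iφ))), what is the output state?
(0.922 + 0.2681i)|0⟩ + (0.07797 - 0.2681i)|1⟩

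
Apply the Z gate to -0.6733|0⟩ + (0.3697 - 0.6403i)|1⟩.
-0.6733|0⟩ + (-0.3697 + 0.6403i)|1⟩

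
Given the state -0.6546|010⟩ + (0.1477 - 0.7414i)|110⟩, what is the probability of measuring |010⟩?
0.4285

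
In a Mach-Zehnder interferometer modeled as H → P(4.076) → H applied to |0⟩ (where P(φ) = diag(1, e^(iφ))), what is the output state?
(0.2029 - 0.4021i)|0⟩ + (0.7971 + 0.4021i)|1⟩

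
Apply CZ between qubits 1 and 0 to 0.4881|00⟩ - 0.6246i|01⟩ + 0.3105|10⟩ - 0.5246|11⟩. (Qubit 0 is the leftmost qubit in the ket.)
0.4881|00⟩ - 0.6246i|01⟩ + 0.3105|10⟩ + 0.5246|11⟩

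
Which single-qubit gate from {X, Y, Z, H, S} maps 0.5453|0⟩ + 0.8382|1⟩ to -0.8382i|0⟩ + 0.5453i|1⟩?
Y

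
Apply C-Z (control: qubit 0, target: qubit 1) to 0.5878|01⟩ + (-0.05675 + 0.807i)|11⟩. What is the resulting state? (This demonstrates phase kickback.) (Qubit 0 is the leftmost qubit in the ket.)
0.5878|01⟩ + (0.05675 - 0.807i)|11⟩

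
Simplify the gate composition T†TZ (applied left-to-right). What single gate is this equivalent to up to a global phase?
Z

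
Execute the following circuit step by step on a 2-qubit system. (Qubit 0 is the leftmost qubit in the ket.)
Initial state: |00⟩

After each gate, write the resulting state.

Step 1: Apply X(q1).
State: |01⟩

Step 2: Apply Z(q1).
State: -|01⟩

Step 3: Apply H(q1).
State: -1/√2|00⟩ + 1/√2|01⟩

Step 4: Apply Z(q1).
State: -1/√2|00⟩ - 1/√2|01⟩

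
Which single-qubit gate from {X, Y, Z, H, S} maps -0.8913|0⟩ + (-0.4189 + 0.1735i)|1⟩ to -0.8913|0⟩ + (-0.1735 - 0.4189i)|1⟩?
S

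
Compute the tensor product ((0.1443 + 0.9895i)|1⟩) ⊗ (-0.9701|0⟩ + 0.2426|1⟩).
(-0.14 - 0.9599i)|10⟩ + (0.03501 + 0.2401i)|11⟩

amp(|b₁b₂…⟩) = product of the factor amplitudes for bits b₁, b₂, …; only kets whose every factor amplitude is nonzero survive.
|10⟩: (0.1443 + 0.9895i)(-0.9701) = (-0.14 - 0.9599i)
|11⟩: (0.1443 + 0.9895i)(0.2426) = (0.03501 + 0.2401i)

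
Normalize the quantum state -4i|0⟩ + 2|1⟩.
-0.8944i|0⟩ + 1/√5|1⟩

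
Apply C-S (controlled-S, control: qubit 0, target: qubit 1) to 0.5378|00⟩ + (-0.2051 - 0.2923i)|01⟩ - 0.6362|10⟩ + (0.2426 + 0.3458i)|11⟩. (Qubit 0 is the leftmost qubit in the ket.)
0.5378|00⟩ + (-0.2051 - 0.2923i)|01⟩ - 0.6362|10⟩ + (-0.3458 + 0.2426i)|11⟩

C-S leaves the control-|0⟩ kets |00⟩, |01⟩ unchanged and applies S to qubit 1 on the control-|1⟩ pair (|10⟩, |11⟩).
S = [[1, 0], [0, i]].
With a = amp(|10⟩) = -0.6362 and b = amp(|11⟩) = (0.2426 + 0.3458i):
new amp(|10⟩) = (1)·a = -0.6362
new amp(|11⟩) = (i)·b = (-0.3458 + 0.2426i)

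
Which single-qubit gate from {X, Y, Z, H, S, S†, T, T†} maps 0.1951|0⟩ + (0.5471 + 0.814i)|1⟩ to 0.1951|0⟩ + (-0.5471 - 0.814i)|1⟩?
Z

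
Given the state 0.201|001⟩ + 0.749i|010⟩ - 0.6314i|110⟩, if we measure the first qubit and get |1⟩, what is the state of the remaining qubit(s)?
-i|10⟩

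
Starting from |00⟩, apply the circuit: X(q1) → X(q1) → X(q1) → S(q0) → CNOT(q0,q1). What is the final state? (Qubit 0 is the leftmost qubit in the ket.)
|01⟩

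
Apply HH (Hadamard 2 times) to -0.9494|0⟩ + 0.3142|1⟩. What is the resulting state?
-0.9494|0⟩ + 0.3142|1⟩

H² = I, so an even number of Hadamards cancels: H^2 = I and the state is unchanged.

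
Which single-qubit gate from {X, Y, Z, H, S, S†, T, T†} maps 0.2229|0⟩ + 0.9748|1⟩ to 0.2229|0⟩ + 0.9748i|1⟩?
S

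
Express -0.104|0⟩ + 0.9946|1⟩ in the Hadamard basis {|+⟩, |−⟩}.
0.6297|+⟩ - 0.7768|−⟩

With |ψ⟩ = α|0⟩ + β|1⟩, the Hadamard-basis coefficients are ⟨+|ψ⟩ = (α + β)/√2 and ⟨−|ψ⟩ = (α − β)/√2.
Here α = -0.104, β = 0.9946: (α + β)/√2 = 0.6297, (α − β)/√2 = -0.7768.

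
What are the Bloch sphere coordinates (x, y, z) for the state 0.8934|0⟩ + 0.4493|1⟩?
(0.8028, 0, 0.5963)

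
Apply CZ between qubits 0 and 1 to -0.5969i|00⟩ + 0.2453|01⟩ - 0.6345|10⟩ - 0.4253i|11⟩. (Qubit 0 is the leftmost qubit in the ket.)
-0.5969i|00⟩ + 0.2453|01⟩ - 0.6345|10⟩ + 0.4253i|11⟩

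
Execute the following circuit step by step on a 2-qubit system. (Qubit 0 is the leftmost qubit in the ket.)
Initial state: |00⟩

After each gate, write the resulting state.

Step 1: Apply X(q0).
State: |10⟩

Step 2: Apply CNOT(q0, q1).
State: |11⟩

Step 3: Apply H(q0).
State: 1/√2|01⟩ - 1/√2|11⟩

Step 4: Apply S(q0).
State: 1/√2|01⟩ - (1/√2)i|11⟩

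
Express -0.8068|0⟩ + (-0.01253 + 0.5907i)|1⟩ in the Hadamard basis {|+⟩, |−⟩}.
(-0.5794 + 0.4177i)|+⟩ + (-0.5616 - 0.4177i)|−⟩

With |ψ⟩ = α|0⟩ + β|1⟩, the Hadamard-basis coefficients are ⟨+|ψ⟩ = (α + β)/√2 and ⟨−|ψ⟩ = (α − β)/√2.
Here α = -0.8068, β = (-0.01253 + 0.5907i): (α + β)/√2 = (-0.5794 + 0.4177i), (α − β)/√2 = (-0.5616 - 0.4177i).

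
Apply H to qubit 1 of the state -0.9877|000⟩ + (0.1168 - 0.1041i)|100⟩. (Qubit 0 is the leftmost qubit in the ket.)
-0.6984|000⟩ - 0.6984|010⟩ + (0.08259 - 0.07361i)|100⟩ + (0.08259 - 0.07361i)|110⟩

H on qubit 1 mixes each pair of kets that differ only in qubit 1: amplitudes (a, b) of (|…0…⟩, |…1…⟩) become ((a + b)/√2, (a − b)/√2). Kets absent from the input have amplitude 0.
(|000⟩, |010⟩): (a, b) = (-0.9877, 0) → (-0.6984, -0.6984)
(|100⟩, |110⟩): (a, b) = ((0.1168 - 0.1041i), 0) → ((0.08259 - 0.07361i), (0.08259 - 0.07361i))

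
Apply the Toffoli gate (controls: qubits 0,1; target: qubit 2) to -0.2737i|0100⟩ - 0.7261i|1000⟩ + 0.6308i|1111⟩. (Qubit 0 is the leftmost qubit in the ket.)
-0.2737i|0100⟩ - 0.7261i|1000⟩ + 0.6308i|1101⟩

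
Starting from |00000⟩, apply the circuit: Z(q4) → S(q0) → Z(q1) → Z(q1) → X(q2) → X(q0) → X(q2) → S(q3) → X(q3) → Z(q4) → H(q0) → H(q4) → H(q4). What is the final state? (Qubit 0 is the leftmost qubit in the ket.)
1/√2|00010⟩ - 1/√2|10010⟩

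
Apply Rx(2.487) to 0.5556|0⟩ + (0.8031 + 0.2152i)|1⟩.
(0.3824 - 0.7605i)|0⟩ + (0.2582 - 0.4569i)|1⟩

Rx(2.487) = [[cos(θ/2), −i·sin(θ/2)], [−i·sin(θ/2), cos(θ/2)]]; θ = 2.487, cos(θ/2) ≈ 0.321484, sin(θ/2) ≈ 0.946915.
With a = amp(|0⟩) = 0.5556 and b = amp(|1⟩) = (0.8031 + 0.2152i):
new amp(|0⟩) = (0.321484)·a + (-0.946915i)·b = (0.3824 - 0.7605i)
new amp(|1⟩) = (-0.946915i)·a + (0.321484)·b = (0.2582 - 0.4569i)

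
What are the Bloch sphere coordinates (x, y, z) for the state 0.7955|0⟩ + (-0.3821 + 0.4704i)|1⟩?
(-0.6079, 0.7484, 0.2655)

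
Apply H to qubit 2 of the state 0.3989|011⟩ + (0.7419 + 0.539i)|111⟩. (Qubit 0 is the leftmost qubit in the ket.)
0.2821|010⟩ - 0.2821|011⟩ + (0.5246 + 0.3811i)|110⟩ + (-0.5246 - 0.3811i)|111⟩

H on qubit 2 mixes each pair of kets that differ only in qubit 2: amplitudes (a, b) of (|…0…⟩, |…1…⟩) become ((a + b)/√2, (a − b)/√2). Kets absent from the input have amplitude 0.
(|010⟩, |011⟩): (a, b) = (0, 0.3989) → (0.2821, -0.2821)
(|110⟩, |111⟩): (a, b) = (0, (0.7419 + 0.539i)) → ((0.5246 + 0.3811i), (-0.5246 - 0.3811i))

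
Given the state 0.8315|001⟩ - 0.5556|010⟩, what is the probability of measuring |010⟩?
0.3087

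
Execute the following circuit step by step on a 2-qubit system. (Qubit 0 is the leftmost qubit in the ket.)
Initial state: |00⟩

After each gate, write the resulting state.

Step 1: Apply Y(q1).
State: i|01⟩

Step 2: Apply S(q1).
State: -|01⟩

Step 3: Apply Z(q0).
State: -|01⟩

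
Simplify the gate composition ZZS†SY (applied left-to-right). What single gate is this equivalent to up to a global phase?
Y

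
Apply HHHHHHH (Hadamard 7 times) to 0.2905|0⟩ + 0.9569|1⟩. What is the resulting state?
0.882|0⟩ - 0.4712|1⟩

H² = I, so H^7 = H: a single Hadamard. With (a, b) = (0.2905, 0.9569), H gives ((a + b)/√2, (a − b)/√2) = (0.882, -0.4712).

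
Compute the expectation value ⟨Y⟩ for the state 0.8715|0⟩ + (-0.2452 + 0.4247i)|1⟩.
0.7403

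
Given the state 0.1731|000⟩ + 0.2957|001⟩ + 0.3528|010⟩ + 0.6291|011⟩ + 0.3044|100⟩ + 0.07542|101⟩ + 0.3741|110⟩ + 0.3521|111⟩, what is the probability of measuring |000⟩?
0.02996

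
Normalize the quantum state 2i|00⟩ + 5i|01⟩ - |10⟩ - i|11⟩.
0.3592i|00⟩ + 0.898i|01⟩ - 0.1796|10⟩ - 0.1796i|11⟩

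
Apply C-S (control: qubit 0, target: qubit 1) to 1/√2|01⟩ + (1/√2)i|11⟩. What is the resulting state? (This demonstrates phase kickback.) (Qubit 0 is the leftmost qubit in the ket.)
1/√2|01⟩ - 1/√2|11⟩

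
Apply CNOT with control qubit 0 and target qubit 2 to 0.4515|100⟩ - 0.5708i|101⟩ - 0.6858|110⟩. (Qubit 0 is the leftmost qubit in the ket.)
-0.5708i|100⟩ + 0.4515|101⟩ - 0.6858|111⟩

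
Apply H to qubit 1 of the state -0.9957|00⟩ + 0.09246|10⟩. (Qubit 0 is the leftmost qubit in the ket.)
-0.7041|00⟩ - 0.7041|01⟩ + 0.06538|10⟩ + 0.06538|11⟩

H on qubit 1 mixes each pair of kets that differ only in qubit 1: amplitudes (a, b) of (|…0…⟩, |…1…⟩) become ((a + b)/√2, (a − b)/√2). Kets absent from the input have amplitude 0.
(|00⟩, |01⟩): (a, b) = (-0.9957, 0) → (-0.7041, -0.7041)
(|10⟩, |11⟩): (a, b) = (0.09246, 0) → (0.06538, 0.06538)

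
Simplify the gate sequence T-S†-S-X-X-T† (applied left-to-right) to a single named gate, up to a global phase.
I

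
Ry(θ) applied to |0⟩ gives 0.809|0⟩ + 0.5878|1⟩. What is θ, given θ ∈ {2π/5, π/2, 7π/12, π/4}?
2π/5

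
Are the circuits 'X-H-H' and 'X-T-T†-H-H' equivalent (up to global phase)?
Yes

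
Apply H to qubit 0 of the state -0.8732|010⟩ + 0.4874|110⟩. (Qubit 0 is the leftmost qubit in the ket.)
-0.2728|010⟩ - 0.9621|110⟩

H on qubit 0 mixes each pair of kets that differ only in qubit 0: amplitudes (a, b) of (|…0…⟩, |…1…⟩) become ((a + b)/√2, (a − b)/√2). Kets absent from the input have amplitude 0.
(|010⟩, |110⟩): (a, b) = (-0.8732, 0.4874) → (-0.2728, -0.9621)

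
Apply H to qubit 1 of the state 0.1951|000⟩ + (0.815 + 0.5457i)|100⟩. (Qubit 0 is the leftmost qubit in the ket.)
0.138|000⟩ + 0.138|010⟩ + (0.5763 + 0.3859i)|100⟩ + (0.5763 + 0.3859i)|110⟩

H on qubit 1 mixes each pair of kets that differ only in qubit 1: amplitudes (a, b) of (|…0…⟩, |…1…⟩) become ((a + b)/√2, (a − b)/√2). Kets absent from the input have amplitude 0.
(|000⟩, |010⟩): (a, b) = (0.1951, 0) → (0.138, 0.138)
(|100⟩, |110⟩): (a, b) = ((0.815 + 0.5457i), 0) → ((0.5763 + 0.3859i), (0.5763 + 0.3859i))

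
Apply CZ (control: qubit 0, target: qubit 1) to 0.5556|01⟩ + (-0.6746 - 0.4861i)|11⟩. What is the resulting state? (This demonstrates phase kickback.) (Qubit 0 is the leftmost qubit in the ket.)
0.5556|01⟩ + (0.6746 + 0.4861i)|11⟩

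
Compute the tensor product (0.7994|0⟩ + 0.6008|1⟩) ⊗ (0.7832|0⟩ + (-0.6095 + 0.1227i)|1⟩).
0.6261|00⟩ + (-0.4872 + 0.09809i)|01⟩ + 0.4705|10⟩ + (-0.3662 + 0.07372i)|11⟩

amp(|b₁b₂…⟩) = product of the factor amplitudes for bits b₁, b₂, …; only kets whose every factor amplitude is nonzero survive.
|00⟩: (0.7994)(0.7832) = 0.6261
|01⟩: (0.7994)(-0.6095 + 0.1227i) = (-0.4872 + 0.09809i)
|10⟩: (0.6008)(0.7832) = 0.4705
|11⟩: (0.6008)(-0.6095 + 0.1227i) = (-0.3662 + 0.07372i)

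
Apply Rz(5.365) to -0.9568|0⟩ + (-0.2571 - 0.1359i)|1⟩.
(0.8577 + 0.424i)|0⟩ + (0.2907 + 0.007898i)|1⟩

Rz(5.365) = [[e^(−iθ/2), 0], [0, e^(iθ/2)]] with e^(±iθ/2) = cos(θ/2) ± i·sin(θ/2); θ = 5.365, cos(θ/2) ≈ -0.896455, sin(θ/2) ≈ 0.443135.
With a = amp(|0⟩) = -0.9568 and b = amp(|1⟩) = (-0.2571 - 0.1359i):
new amp(|0⟩) = (-0.896455 - 0.443135i)·a = (0.8577 + 0.424i)
new amp(|1⟩) = (-0.896455 + 0.443135i)·b = (0.2907 + 0.007898i)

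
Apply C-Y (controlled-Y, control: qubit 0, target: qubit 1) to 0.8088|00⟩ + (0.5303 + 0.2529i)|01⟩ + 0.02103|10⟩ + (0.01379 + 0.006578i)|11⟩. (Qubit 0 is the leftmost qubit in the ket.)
0.8088|00⟩ + (0.5303 + 0.2529i)|01⟩ + (0.006578 - 0.01379i)|10⟩ + 0.02103i|11⟩

C-Y leaves the control-|0⟩ kets |00⟩, |01⟩ unchanged and applies Y to qubit 1 on the control-|1⟩ pair (|10⟩, |11⟩).
Y = [[0, -i], [i, 0]].
With a = amp(|10⟩) = 0.02103 and b = amp(|11⟩) = (0.01379 + 0.006578i):
new amp(|10⟩) = (-i)·b = (0.006578 - 0.01379i)
new amp(|11⟩) = (i)·a = 0.02103i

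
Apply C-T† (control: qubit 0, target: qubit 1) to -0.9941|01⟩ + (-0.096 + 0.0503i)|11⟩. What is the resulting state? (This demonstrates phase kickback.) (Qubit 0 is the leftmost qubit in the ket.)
-0.9941|01⟩ + (-0.03231 + 0.1034i)|11⟩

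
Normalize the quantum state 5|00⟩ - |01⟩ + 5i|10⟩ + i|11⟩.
0.6934|00⟩ - 0.1387|01⟩ + 0.6934i|10⟩ + 0.1387i|11⟩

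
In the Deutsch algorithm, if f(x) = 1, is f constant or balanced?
Constant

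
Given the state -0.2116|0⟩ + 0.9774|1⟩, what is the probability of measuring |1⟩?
0.9553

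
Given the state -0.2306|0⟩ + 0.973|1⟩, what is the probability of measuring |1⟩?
0.9467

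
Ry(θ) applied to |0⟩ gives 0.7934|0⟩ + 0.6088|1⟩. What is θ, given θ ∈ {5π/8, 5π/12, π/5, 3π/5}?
5π/12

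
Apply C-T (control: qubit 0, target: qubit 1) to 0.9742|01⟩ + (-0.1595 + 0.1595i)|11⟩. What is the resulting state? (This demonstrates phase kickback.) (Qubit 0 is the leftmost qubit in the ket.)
0.9742|01⟩ - 0.2256|11⟩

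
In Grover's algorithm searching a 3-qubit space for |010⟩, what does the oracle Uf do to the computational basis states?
Uf|x⟩ = -|x⟩ if x = 010, else |x⟩ (phase flip on target)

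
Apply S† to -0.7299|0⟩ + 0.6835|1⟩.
-0.7299|0⟩ - 0.6835i|1⟩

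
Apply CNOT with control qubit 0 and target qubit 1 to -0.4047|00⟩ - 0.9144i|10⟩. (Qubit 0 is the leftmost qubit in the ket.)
-0.4047|00⟩ - 0.9144i|11⟩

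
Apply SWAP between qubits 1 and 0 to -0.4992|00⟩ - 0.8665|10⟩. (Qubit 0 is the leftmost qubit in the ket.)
-0.4992|00⟩ - 0.8665|01⟩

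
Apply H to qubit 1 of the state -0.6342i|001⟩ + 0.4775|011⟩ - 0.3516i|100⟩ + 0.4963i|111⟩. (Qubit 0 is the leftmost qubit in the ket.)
(0.3376 - 0.4484i)|001⟩ + (-0.3376 - 0.4484i)|011⟩ - 0.2486i|100⟩ + 0.3509i|101⟩ - 0.2486i|110⟩ - 0.3509i|111⟩

H on qubit 1 mixes each pair of kets that differ only in qubit 1: amplitudes (a, b) of (|…0…⟩, |…1…⟩) become ((a + b)/√2, (a − b)/√2). Kets absent from the input have amplitude 0.
(|001⟩, |011⟩): (a, b) = (-0.6342i, 0.4775) → ((0.3376 - 0.4484i), (-0.3376 - 0.4484i))
(|100⟩, |110⟩): (a, b) = (-0.3516i, 0) → (-0.2486i, -0.2486i)
(|101⟩, |111⟩): (a, b) = (0, 0.4963i) → (0.3509i, -0.3509i)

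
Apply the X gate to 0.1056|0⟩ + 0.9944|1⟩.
0.9944|0⟩ + 0.1056|1⟩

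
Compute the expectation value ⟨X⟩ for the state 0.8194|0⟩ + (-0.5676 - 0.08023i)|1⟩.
-0.9302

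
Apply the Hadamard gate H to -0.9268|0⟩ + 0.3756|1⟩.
-0.3898|0⟩ - 0.9209|1⟩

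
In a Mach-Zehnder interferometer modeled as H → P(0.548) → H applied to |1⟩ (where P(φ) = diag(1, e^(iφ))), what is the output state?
(0.07322 - 0.2605i)|0⟩ + (0.9268 + 0.2605i)|1⟩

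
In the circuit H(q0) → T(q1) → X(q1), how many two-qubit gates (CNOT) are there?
0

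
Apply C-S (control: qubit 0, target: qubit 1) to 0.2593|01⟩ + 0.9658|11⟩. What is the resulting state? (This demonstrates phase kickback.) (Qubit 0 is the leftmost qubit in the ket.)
0.2593|01⟩ + 0.9658i|11⟩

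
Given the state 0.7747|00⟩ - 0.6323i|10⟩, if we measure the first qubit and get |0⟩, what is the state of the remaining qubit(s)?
|0⟩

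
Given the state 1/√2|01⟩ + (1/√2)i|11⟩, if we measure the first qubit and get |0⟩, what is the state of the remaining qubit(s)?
|1⟩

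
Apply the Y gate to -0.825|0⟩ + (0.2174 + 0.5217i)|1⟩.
(0.5217 - 0.2174i)|0⟩ - 0.825i|1⟩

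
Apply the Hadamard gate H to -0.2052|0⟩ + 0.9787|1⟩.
0.5469|0⟩ - 0.8371|1⟩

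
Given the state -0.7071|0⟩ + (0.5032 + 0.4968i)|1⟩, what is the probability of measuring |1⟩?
0.5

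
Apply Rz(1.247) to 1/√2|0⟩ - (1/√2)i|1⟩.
(0.5741 - 0.4129i)|0⟩ + (0.4129 - 0.5741i)|1⟩

Rz(1.247) = [[e^(−iθ/2), 0], [0, e^(iθ/2)]] with e^(±iθ/2) = cos(θ/2) ± i·sin(θ/2); θ = 1.247, cos(θ/2) ≈ 0.81184, sin(θ/2) ≈ 0.58388.
With a = amp(|0⟩) = 1/√2 and b = amp(|1⟩) = -(1/√2)i:
new amp(|0⟩) = (0.81184 - 0.58388i)·a = (0.5741 - 0.4129i)
new amp(|1⟩) = (0.81184 + 0.58388i)·b = (0.4129 - 0.5741i)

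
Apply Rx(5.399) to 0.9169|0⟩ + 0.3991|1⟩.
(-0.8287 - 0.1707i)|0⟩ + (-0.3607 - 0.3923i)|1⟩

Rx(5.399) = [[cos(θ/2), −i·sin(θ/2)], [−i·sin(θ/2), cos(θ/2)]]; θ = 5.399, cos(θ/2) ≈ -0.903858, sin(θ/2) ≈ 0.427832.
With a = amp(|0⟩) = 0.9169 and b = amp(|1⟩) = 0.3991:
new amp(|0⟩) = (-0.903858)·a + (-0.427832i)·b = (-0.8287 - 0.1707i)
new amp(|1⟩) = (-0.427832i)·a + (-0.903858)·b = (-0.3607 - 0.3923i)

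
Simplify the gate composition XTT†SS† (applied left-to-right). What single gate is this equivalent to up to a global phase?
X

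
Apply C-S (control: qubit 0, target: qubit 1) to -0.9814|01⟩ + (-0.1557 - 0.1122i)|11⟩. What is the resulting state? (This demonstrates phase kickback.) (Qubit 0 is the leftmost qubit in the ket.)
-0.9814|01⟩ + (0.1122 - 0.1557i)|11⟩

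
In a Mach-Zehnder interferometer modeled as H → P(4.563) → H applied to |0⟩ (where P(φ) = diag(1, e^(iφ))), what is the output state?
(0.4256 - 0.4944i)|0⟩ + (0.5744 + 0.4944i)|1⟩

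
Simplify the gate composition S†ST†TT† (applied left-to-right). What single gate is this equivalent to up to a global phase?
T†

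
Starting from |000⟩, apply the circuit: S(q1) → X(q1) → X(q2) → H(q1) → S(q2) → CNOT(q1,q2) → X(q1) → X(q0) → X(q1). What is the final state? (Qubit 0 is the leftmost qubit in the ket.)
(1/√2)i|101⟩ - (1/√2)i|110⟩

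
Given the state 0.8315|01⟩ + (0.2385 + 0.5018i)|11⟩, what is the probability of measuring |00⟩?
0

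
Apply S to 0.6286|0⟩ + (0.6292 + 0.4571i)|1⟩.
0.6286|0⟩ + (-0.4571 + 0.6292i)|1⟩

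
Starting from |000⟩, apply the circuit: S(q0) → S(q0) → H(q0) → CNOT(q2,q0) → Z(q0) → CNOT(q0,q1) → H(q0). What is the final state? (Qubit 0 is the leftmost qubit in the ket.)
1/2|000⟩ - 1/2|010⟩ + 1/2|100⟩ + 1/2|110⟩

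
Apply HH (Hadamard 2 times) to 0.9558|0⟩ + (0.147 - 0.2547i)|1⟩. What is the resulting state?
0.9558|0⟩ + (0.147 - 0.2547i)|1⟩

H² = I, so an even number of Hadamards cancels: H^2 = I and the state is unchanged.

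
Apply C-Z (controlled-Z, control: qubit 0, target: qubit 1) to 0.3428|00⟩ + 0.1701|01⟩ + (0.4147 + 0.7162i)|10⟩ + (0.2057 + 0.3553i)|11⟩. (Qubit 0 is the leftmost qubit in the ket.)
0.3428|00⟩ + 0.1701|01⟩ + (0.4147 + 0.7162i)|10⟩ + (-0.2057 - 0.3553i)|11⟩

C-Z leaves the control-|0⟩ kets |00⟩, |01⟩ unchanged and applies Z to qubit 1 on the control-|1⟩ pair (|10⟩, |11⟩).
Z = [[1, 0], [0, -1]].
With a = amp(|10⟩) = (0.4147 + 0.7162i) and b = amp(|11⟩) = (0.2057 + 0.3553i):
new amp(|10⟩) = (1)·a = (0.4147 + 0.7162i)
new amp(|11⟩) = (-1)·b = (-0.2057 - 0.3553i)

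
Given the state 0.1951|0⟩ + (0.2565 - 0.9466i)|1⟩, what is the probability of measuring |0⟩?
0.03806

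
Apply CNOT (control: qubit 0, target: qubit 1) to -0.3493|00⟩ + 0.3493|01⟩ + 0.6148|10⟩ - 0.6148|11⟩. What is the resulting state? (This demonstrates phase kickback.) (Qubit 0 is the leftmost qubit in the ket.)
-0.3493|00⟩ + 0.3493|01⟩ - 0.6148|10⟩ + 0.6148|11⟩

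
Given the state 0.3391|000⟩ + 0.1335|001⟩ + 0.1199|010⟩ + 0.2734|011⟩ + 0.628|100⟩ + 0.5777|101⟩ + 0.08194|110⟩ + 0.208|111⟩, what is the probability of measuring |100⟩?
0.3944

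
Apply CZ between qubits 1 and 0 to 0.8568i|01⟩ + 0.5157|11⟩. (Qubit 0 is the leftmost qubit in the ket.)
0.8568i|01⟩ - 0.5157|11⟩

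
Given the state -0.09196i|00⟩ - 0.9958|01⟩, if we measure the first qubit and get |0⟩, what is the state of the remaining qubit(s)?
-0.09196i|0⟩ - 0.9958|1⟩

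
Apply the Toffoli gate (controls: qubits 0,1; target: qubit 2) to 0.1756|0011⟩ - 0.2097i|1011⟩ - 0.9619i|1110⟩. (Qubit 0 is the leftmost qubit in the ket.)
0.1756|0011⟩ - 0.2097i|1011⟩ - 0.9619i|1100⟩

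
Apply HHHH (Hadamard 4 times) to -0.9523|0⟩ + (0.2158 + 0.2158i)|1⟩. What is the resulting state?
-0.9523|0⟩ + (0.2158 + 0.2158i)|1⟩

H² = I, so an even number of Hadamards cancels: H^4 = I and the state is unchanged.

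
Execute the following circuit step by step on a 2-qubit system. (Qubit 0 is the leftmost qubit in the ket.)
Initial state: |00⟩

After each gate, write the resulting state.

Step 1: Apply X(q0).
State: |10⟩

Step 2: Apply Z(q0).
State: -|10⟩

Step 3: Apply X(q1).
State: -|11⟩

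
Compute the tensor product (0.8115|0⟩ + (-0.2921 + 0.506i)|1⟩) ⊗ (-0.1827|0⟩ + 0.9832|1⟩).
-0.1483|00⟩ + 0.7979|01⟩ + (0.05337 - 0.09245i)|10⟩ + (-0.2872 + 0.4975i)|11⟩

amp(|b₁b₂…⟩) = product of the factor amplitudes for bits b₁, b₂, …; only kets whose every factor amplitude is nonzero survive.
|00⟩: (0.8115)(-0.1827) = -0.1483
|01⟩: (0.8115)(0.9832) = 0.7979
|10⟩: (-0.2921 + 0.506i)(-0.1827) = (0.05337 - 0.09245i)
|11⟩: (-0.2921 + 0.506i)(0.9832) = (-0.2872 + 0.4975i)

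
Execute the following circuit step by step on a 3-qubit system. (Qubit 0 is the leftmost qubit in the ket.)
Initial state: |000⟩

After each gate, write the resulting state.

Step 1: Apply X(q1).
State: |010⟩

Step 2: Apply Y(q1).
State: -i|000⟩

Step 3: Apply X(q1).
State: -i|010⟩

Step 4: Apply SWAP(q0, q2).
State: -i|010⟩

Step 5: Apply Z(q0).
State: -i|010⟩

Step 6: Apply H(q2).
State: -(1/√2)i|010⟩ - (1/√2)i|011⟩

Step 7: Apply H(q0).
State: -(1/2)i|010⟩ - (1/2)i|011⟩ - (1/2)i|110⟩ - (1/2)i|111⟩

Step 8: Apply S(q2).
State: -(1/2)i|010⟩ + 1/2|011⟩ - (1/2)i|110⟩ + 1/2|111⟩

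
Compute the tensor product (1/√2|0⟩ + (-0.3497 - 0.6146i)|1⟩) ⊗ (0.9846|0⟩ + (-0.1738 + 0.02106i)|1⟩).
0.6962|00⟩ + (-0.1229 + 0.01489i)|01⟩ + (-0.3443 - 0.6051i)|10⟩ + (0.07372 + 0.09945i)|11⟩

amp(|b₁b₂…⟩) = product of the factor amplitudes for bits b₁, b₂, …; only kets whose every factor amplitude is nonzero survive.
|00⟩: (1/√2)(0.9846) = 0.6962
|01⟩: (1/√2)(-0.1738 + 0.02106i) = (-0.1229 + 0.01489i)
|10⟩: (-0.3497 - 0.6146i)(0.9846) = (-0.3443 - 0.6051i)
|11⟩: (-0.3497 - 0.6146i)(-0.1738 + 0.02106i) = (0.07372 + 0.09945i)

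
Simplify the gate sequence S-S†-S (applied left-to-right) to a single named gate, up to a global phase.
S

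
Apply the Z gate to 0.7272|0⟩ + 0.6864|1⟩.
0.7272|0⟩ - 0.6864|1⟩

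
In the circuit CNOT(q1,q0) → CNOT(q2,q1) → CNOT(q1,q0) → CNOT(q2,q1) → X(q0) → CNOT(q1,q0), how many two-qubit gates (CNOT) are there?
5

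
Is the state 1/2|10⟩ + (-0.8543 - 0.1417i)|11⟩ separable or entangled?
Separable

Writing the state as a|00⟩ + b|01⟩ + c|10⟩ + d|11⟩, it is a product state iff ad − bc = 0.
Here (a, b, c, d) = (0, 0, 1/2, (-0.8543 - 0.1417i)): ad − bc = (0)(-0.8543 - 0.1417i) − (0)(1/2) = 0, so the state is separable.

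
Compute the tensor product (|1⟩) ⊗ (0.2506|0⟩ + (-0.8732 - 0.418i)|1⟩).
0.2506|10⟩ + (-0.8732 - 0.418i)|11⟩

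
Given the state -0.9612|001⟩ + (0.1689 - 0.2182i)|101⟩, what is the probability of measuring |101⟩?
0.07614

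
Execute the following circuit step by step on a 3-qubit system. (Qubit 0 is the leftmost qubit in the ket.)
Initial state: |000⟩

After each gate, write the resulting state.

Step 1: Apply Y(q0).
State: i|100⟩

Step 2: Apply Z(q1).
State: i|100⟩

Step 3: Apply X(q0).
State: i|000⟩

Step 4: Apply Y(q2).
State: -|001⟩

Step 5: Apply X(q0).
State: -|101⟩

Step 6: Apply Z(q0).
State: |101⟩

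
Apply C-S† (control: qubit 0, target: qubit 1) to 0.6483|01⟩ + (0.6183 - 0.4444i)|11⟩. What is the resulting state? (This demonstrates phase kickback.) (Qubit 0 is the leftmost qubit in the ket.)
0.6483|01⟩ + (-0.4444 - 0.6183i)|11⟩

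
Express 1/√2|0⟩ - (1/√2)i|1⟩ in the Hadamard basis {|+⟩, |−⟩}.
(1/2 - (1/2)i)|+⟩ + (1/2 + (1/2)i)|−⟩

With |ψ⟩ = α|0⟩ + β|1⟩, the Hadamard-basis coefficients are ⟨+|ψ⟩ = (α + β)/√2 and ⟨−|ψ⟩ = (α − β)/√2.
Here α = 1/√2, β = -(1/√2)i: (α + β)/√2 = (1/2 - (1/2)i), (α − β)/√2 = (1/2 + (1/2)i).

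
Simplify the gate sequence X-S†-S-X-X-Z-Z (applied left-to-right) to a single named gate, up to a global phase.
X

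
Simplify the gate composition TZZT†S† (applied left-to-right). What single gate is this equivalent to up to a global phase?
S†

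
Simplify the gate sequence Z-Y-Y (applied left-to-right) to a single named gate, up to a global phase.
Z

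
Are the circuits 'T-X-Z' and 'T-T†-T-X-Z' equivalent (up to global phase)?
Yes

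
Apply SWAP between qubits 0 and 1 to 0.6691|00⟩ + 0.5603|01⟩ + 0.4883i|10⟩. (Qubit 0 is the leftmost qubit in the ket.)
0.6691|00⟩ + 0.4883i|01⟩ + 0.5603|10⟩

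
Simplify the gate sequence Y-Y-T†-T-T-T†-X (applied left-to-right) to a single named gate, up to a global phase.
X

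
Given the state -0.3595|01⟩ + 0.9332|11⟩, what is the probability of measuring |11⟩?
0.8709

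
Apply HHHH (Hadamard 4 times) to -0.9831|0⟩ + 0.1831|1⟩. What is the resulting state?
-0.9831|0⟩ + 0.1831|1⟩

H² = I, so an even number of Hadamards cancels: H^4 = I and the state is unchanged.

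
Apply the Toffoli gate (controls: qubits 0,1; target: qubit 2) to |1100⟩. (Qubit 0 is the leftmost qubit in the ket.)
|1110⟩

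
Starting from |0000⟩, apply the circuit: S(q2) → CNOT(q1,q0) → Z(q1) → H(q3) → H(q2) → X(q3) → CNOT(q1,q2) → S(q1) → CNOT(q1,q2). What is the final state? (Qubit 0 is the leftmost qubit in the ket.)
1/2|0000⟩ + 1/2|0001⟩ + 1/2|0010⟩ + 1/2|0011⟩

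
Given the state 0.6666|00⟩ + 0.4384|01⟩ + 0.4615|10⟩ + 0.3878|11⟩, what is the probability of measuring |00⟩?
0.4444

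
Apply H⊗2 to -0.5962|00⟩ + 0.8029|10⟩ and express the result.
0.1034|00⟩ + 0.1034|01⟩ - 0.6996|10⟩ - 0.6996|11⟩

H⊗2 gives amp(|y⟩) = (1/2) Σ_x (−1)^(x·y) amp(|x⟩), where x·y is the number of positions in which both x and y have a 1.
|00⟩: (-0.5962 + 0.8029)/2 = 0.1034
|01⟩: (-0.5962 + 0.8029)/2 = 0.1034
|10⟩: (-0.5962 - 0.8029)/2 = -0.6996
|11⟩: (-0.5962 - 0.8029)/2 = -0.6996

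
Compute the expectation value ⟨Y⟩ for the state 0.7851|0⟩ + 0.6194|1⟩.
0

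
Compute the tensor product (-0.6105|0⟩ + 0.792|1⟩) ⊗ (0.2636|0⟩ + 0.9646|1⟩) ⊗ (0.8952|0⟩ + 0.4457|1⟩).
-0.1441|000⟩ - 0.07173|001⟩ - 0.5272|010⟩ - 0.2625|011⟩ + 0.1869|100⟩ + 0.09305|101⟩ + 0.6839|110⟩ + 0.3405|111⟩

amp(|b₁b₂…⟩) = product of the factor amplitudes for bits b₁, b₂, …; only kets whose every factor amplitude is nonzero survive.
|000⟩: (-0.6105)(0.2636)(0.8952) = -0.1441
|001⟩: (-0.6105)(0.2636)(0.4457) = -0.07173
|010⟩: (-0.6105)(0.9646)(0.8952) = -0.5272
|011⟩: (-0.6105)(0.9646)(0.4457) = -0.2625
|100⟩: (0.792)(0.2636)(0.8952) = 0.1869
|101⟩: (0.792)(0.2636)(0.4457) = 0.09305
|110⟩: (0.792)(0.9646)(0.8952) = 0.6839
|111⟩: (0.792)(0.9646)(0.4457) = 0.3405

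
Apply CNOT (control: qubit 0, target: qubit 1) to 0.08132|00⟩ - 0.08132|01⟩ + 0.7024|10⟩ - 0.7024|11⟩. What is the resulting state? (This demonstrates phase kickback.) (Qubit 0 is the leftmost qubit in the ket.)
0.08132|00⟩ - 0.08132|01⟩ - 0.7024|10⟩ + 0.7024|11⟩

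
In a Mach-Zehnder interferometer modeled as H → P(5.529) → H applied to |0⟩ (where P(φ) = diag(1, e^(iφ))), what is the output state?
(0.8644 - 0.3423i)|0⟩ + (0.1356 + 0.3423i)|1⟩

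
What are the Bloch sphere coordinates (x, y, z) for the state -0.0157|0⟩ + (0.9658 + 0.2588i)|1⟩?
(-0.03033, -0.008126, -0.9995)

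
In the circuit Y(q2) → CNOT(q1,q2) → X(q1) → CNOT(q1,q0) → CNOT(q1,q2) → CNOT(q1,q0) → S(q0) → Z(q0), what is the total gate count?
8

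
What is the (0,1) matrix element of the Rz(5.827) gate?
0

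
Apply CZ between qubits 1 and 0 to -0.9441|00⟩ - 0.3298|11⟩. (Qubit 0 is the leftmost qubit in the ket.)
-0.9441|00⟩ + 0.3298|11⟩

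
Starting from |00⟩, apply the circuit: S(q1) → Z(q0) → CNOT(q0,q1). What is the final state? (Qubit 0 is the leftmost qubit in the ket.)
|00⟩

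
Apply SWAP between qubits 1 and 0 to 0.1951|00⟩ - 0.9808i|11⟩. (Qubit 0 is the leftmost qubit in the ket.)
0.1951|00⟩ - 0.9808i|11⟩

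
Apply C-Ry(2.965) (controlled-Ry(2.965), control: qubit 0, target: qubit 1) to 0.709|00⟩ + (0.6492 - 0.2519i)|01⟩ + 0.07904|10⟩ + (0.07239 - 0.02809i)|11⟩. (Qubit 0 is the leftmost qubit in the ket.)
0.709|00⟩ + (0.6492 - 0.2519i)|01⟩ + (-0.06514 + 0.02798i)|10⟩ + (0.08512 - 0.002477i)|11⟩

C-Ry(2.965) leaves the control-|0⟩ kets |00⟩, |01⟩ unchanged and applies Ry(2.965) to qubit 1 on the control-|1⟩ pair (|10⟩, |11⟩).
Ry(2.965) = [[cos(θ/2), −sin(θ/2)], [sin(θ/2), cos(θ/2)]]; θ = 2.965, cos(θ/2) ≈ 0.0881816, sin(θ/2) ≈ 0.996104.
With a = amp(|10⟩) = 0.07904 and b = amp(|11⟩) = (0.07239 - 0.02809i):
new amp(|10⟩) = (0.0881816)·a + (-0.996104)·b = (-0.06514 + 0.02798i)
new amp(|11⟩) = (0.996104)·a + (0.0881816)·b = (0.08512 - 0.002477i)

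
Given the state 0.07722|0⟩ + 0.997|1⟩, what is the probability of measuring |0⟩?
0.005963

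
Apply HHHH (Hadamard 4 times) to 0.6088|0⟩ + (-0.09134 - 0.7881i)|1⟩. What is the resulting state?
0.6088|0⟩ + (-0.09134 - 0.7881i)|1⟩

H² = I, so an even number of Hadamards cancels: H^4 = I and the state is unchanged.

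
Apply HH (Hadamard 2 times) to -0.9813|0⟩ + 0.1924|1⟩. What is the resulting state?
-0.9813|0⟩ + 0.1924|1⟩

H² = I, so an even number of Hadamards cancels: H^2 = I and the state is unchanged.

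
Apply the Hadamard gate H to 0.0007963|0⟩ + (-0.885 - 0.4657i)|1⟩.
(-0.6252 - 0.3293i)|0⟩ + (0.6264 + 0.3293i)|1⟩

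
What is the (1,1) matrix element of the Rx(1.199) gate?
0.8256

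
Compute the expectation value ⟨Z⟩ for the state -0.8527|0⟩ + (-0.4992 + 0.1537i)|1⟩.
0.4543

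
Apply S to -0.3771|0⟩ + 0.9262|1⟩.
-0.3771|0⟩ + 0.9262i|1⟩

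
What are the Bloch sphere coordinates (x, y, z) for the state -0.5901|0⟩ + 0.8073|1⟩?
(-0.9528, 0, -0.3035)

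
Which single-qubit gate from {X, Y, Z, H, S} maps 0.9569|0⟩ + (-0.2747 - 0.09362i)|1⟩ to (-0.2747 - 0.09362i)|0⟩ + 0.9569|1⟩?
X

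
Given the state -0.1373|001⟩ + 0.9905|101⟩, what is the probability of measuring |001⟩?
0.01885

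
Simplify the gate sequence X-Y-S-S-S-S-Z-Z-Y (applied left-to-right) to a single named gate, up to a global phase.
X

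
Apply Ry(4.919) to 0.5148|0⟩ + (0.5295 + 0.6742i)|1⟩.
(-0.7334 - 0.425i)|0⟩ + (-0.08649 - 0.5234i)|1⟩

Ry(4.919) = [[cos(θ/2), −sin(θ/2)], [sin(θ/2), cos(θ/2)]]; θ = 4.919, cos(θ/2) ≈ -0.776255, sin(θ/2) ≈ 0.630419.
With a = amp(|0⟩) = 0.5148 and b = amp(|1⟩) = (0.5295 + 0.6742i):
new amp(|0⟩) = (-0.776255)·a + (-0.630419)·b = (-0.7334 - 0.425i)
new amp(|1⟩) = (0.630419)·a + (-0.776255)·b = (-0.08649 - 0.5234i)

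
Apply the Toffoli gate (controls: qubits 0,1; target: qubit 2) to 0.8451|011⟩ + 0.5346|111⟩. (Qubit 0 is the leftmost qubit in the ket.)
0.8451|011⟩ + 0.5346|110⟩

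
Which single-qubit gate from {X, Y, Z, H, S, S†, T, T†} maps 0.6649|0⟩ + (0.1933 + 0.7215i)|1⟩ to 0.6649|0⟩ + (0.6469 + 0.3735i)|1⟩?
T†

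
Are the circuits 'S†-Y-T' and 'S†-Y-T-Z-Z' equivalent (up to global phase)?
Yes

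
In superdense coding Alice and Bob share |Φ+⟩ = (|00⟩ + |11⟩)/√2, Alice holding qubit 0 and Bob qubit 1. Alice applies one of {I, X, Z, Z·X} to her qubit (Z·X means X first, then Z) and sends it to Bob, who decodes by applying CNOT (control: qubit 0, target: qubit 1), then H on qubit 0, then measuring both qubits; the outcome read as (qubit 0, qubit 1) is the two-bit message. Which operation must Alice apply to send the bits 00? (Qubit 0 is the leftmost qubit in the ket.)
I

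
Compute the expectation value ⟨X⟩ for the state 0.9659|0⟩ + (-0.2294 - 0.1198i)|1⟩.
-0.4432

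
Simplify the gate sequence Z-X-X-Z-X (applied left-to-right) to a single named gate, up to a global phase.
X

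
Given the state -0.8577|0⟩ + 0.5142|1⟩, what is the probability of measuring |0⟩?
0.7356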